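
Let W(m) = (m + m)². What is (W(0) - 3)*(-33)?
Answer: 99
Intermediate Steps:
W(m) = 4*m² (W(m) = (2*m)² = 4*m²)
(W(0) - 3)*(-33) = (4*0² - 3)*(-33) = (4*0 - 3)*(-33) = (0 - 3)*(-33) = -3*(-33) = 99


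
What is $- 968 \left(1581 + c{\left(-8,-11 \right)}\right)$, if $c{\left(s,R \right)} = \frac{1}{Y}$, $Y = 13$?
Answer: $- \frac{19896272}{13} \approx -1.5305 \cdot 10^{6}$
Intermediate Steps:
$c{\left(s,R \right)} = \frac{1}{13}$
$- 968 \left(1581 + c{\left(-8,-11 \right)}\right) = - 968 \left(1581 + \frac{1}{13}\right) = \left(-968\right) \frac{20554}{13} = - \frac{19896272}{13}$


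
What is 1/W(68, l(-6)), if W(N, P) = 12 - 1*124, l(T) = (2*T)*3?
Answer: -1/112 ≈ -0.0089286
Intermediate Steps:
l(T) = 6*T
W(N, P) = -112 (W(N, P) = 12 - 124 = -112)
1/W(68, l(-6)) = 1/(-112) = -1/112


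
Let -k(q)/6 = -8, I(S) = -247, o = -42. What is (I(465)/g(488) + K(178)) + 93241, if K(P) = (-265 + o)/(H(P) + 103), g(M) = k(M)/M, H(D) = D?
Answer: 152968657/1686 ≈ 90729.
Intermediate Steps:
k(q) = 48 (k(q) = -6*(-8) = 48)
g(M) = 48/M
K(P) = -307/(103 + P) (K(P) = (-265 - 42)/(P + 103) = -307/(103 + P))
(I(465)/g(488) + K(178)) + 93241 = (-247/(48/488) - 307/(103 + 178)) + 93241 = (-247/(48*(1/488)) - 307/281) + 93241 = (-247/6/61 - 307*1/281) + 93241 = (-247*61/6 - 307/281) + 93241 = (-15067/6 - 307/281) + 93241 = -4235669/1686 + 93241 = 152968657/1686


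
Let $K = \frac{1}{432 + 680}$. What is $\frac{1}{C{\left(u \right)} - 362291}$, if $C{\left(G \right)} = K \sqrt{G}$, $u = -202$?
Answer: $- \frac{223994381152}{81151148341939333} - \frac{556 i \sqrt{202}}{81151148341939333} \approx -2.7602 \cdot 10^{-6} - 9.7377 \cdot 10^{-14} i$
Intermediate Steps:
$K = \frac{1}{1112} \approx 0.00089928$
$C{\left(G \right)} = \frac{\sqrt{G}}{1112}$
$\frac{1}{C{\left(u \right)} - 362291} = \frac{1}{\frac{\sqrt{-202}}{1112} - 362291} = \frac{1}{\frac{i \sqrt{202}}{1112} - 362291} = \frac{1}{-362291 + \frac{i \sqrt{202}}{1112}}$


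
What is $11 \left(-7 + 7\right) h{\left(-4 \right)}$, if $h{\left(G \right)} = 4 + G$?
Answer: $0$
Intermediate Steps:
$11 \left(-7 + 7\right) h{\left(-4 \right)} = 11 \left(-7 + 7\right) \left(4 - 4\right) = 11 \cdot 0 \cdot 0 = 0 \cdot 0 = 0$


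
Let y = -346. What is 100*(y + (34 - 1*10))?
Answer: -32200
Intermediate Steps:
100*(y + (34 - 1*10)) = 100*(-346 + (34 - 1*10)) = 100*(-346 + (34 - 10)) = 100*(-346 + 24) = 100*(-322) = -32200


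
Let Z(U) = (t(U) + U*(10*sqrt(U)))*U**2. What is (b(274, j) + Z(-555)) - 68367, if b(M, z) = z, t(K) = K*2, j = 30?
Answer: -341976087 - 1709538750*I*sqrt(555) ≈ -3.4198e+8 - 4.0274e+10*I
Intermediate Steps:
t(K) = 2*K
Z(U) = U**2*(2*U + 10*U**(3/2)) (Z(U) = (2*U + U*(10*sqrt(U)))*U**2 = (2*U + 10*U**(3/2))*U**2 = U**2*(2*U + 10*U**(3/2)))
(b(274, j) + Z(-555)) - 68367 = (30 + (2*(-555)**3 + 10*(-555)**(7/2))) - 68367 = (30 + (2*(-170953875) + 10*(-170953875*I*sqrt(555)))) - 68367 = (30 + (-341907750 - 1709538750*I*sqrt(555))) - 68367 = (-341907720 - 1709538750*I*sqrt(555)) - 68367 = -341976087 - 1709538750*I*sqrt(555)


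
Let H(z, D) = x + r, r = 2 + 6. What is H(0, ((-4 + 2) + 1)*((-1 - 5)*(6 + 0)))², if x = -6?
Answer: 4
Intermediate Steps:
r = 8
H(z, D) = 2 (H(z, D) = -6 + 8 = 2)
H(0, ((-4 + 2) + 1)*((-1 - 5)*(6 + 0)))² = 2² = 4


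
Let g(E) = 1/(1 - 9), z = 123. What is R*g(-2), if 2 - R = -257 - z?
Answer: -191/4 ≈ -47.750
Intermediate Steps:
R = 382 (R = 2 - (-257 - 1*123) = 2 - (-257 - 123) = 2 - 1*(-380) = 2 + 380 = 382)
g(E) = -1/8 (g(E) = 1/(-8) = -1/8)
R*g(-2) = 382*(-1/8) = -191/4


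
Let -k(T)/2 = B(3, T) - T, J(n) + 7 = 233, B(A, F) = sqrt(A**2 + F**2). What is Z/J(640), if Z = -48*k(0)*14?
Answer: 2016/113 ≈ 17.841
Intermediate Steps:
J(n) = 226 (J(n) = -7 + 233 = 226)
k(T) = -2*sqrt(9 + T**2) + 2*T (k(T) = -2*(sqrt(3**2 + T**2) - T) = -2*(sqrt(9 + T**2) - T) = -2*sqrt(9 + T**2) + 2*T)
Z = 4032 (Z = -48*(-2*sqrt(9 + 0**2) + 2*0)*14 = -48*(-2*sqrt(9 + 0) + 0)*14 = -48*(-2*sqrt(9) + 0)*14 = -48*(-2*3 + 0)*14 = -48*(-6 + 0)*14 = -48*(-6)*14 = 288*14 = 4032)
Z/J(640) = 4032/226 = 4032*(1/226) = 2016/113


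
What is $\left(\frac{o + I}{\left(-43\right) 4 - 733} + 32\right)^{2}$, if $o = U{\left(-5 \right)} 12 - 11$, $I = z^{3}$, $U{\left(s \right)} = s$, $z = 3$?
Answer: $\frac{841232016}{819025} \approx 1027.1$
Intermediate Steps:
$I = 27$ ($I = 3^{3} = 27$)
$o = -71$ ($o = \left(-5\right) 12 - 11 = -60 - 11 = -71$)
$\left(\frac{o + I}{\left(-43\right) 4 - 733} + 32\right)^{2} = \left(\frac{-71 + 27}{\left(-43\right) 4 - 733} + 32\right)^{2} = \left(- \frac{44}{-172 - 733} + 32\right)^{2} = \left(- \frac{44}{-905} + 32\right)^{2} = \left(\left(-44\right) \left(- \frac{1}{905}\right) + 32\right)^{2} = \left(\frac{44}{905} + 32\right)^{2} = \left(\frac{29004}{905}\right)^{2} = \frac{841232016}{819025}$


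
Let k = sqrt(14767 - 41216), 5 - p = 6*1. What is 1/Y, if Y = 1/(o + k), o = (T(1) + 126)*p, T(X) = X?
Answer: -127 + I*sqrt(26449) ≈ -127.0 + 162.63*I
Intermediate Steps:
p = -1 (p = 5 - 6 = -1)
k = I*sqrt(26449) (k = sqrt(-26449) = I*sqrt(26449) ≈ 162.63*I)
o = -127 (o = (1 + 126)*(-1) = 127*(-1) = -127)
Y = 1/(-127 + I*sqrt(26449)) ≈ -0.0029828 - 0.0038196*I
1/Y = 1/(-127/42578 - I*sqrt(26449)/42578)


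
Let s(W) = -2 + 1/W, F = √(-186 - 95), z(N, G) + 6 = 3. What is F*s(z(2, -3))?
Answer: -7*I*√281/3 ≈ -39.114*I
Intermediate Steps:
z(N, G) = -3 (z(N, G) = -6 + 3 = -3)
F = I*√281 (F = √(-281) = I*√281 ≈ 16.763*I)
F*s(z(2, -3)) = (I*√281)*(-2 + 1/(-3)) = (I*√281)*(-2 - ⅓) = (I*√281)*(-7/3) = -7*I*√281/3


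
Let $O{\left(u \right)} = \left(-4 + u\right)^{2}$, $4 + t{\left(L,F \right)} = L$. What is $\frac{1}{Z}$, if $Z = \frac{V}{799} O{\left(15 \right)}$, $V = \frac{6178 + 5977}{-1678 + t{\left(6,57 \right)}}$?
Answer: $- \frac{78772}{86515} \approx -0.9105$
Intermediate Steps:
$t{\left(L,F \right)} = -4 + L$
$V = - \frac{12155}{1676}$ ($V = \frac{6178 + 5977}{-1678 + \left(-4 + 6\right)} = \frac{12155}{-1678 + 2} = \frac{12155}{-1676} = 12155 \left(- \frac{1}{1676}\right) = - \frac{12155}{1676} \approx -7.2524$)
$Z = - \frac{86515}{78772}$ ($Z = - \frac{12155}{1676 \cdot 799} \left(-4 + 15\right)^{2} = \left(- \frac{12155}{1676}\right) \frac{1}{799} \cdot 11^{2} = \left(- \frac{715}{78772}\right) 121 = - \frac{86515}{78772} \approx -1.0983$)
$\frac{1}{Z} = \frac{1}{- \frac{86515}{78772}} = - \frac{78772}{86515}$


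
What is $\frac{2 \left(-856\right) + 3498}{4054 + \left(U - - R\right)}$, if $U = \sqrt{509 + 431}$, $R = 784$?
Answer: $\frac{2160167}{5851326} - \frac{893 \sqrt{235}}{5851326} \approx 0.36684$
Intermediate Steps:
$U = 2 \sqrt{235}$ ($U = \sqrt{940} = 2 \sqrt{235} \approx 30.659$)
$\frac{2 \left(-856\right) + 3498}{4054 + \left(U - - R\right)} = \frac{2 \left(-856\right) + 3498}{4054 + \left(2 \sqrt{235} - \left(-1\right) 784\right)} = \frac{-1712 + 3498}{4054 + \left(2 \sqrt{235} - -784\right)} = \frac{1786}{4054 + \left(2 \sqrt{235} + 784\right)} = \frac{1786}{4054 + \left(784 + 2 \sqrt{235}\right)} = \frac{1786}{4838 + 2 \sqrt{235}}$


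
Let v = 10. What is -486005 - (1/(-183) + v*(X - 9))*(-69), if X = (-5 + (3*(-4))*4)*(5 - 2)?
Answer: -36717448/61 ≈ -6.0193e+5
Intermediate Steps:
X = -159 (X = (-5 - 12*4)*3 = (-5 - 48)*3 = -53*3 = -159)
-486005 - (1/(-183) + v*(X - 9))*(-69) = -486005 - (1/(-183) + 10*(-159 - 9))*(-69) = -486005 - (-1/183 + 10*(-168))*(-69) = -486005 - (-1/183 - 1680)*(-69) = -486005 - (-307441)*(-69)/183 = -486005 - 1*7071143/61 = -486005 - 7071143/61 = -36717448/61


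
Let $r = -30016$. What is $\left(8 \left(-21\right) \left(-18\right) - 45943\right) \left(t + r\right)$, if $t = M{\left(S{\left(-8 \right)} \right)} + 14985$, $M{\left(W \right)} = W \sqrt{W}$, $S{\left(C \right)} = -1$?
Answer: $645115489 + 42919 i \approx 6.4512 \cdot 10^{8} + 42919.0 i$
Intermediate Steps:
$M{\left(W \right)} = W^{\frac{3}{2}}$
$t = 14985 - i$ ($t = \left(-1\right)^{\frac{3}{2}} + 14985 = - i + 14985 = 14985 - i \approx 14985.0 - 1.0 i$)
$\left(8 \left(-21\right) \left(-18\right) - 45943\right) \left(t + r\right) = \left(8 \left(-21\right) \left(-18\right) - 45943\right) \left(\left(14985 - i\right) - 30016\right) = \left(\left(-168\right) \left(-18\right) - 45943\right) \left(-15031 - i\right) = \left(3024 - 45943\right) \left(-15031 - i\right) = - 42919 \left(-15031 - i\right) = 645115489 + 42919 i$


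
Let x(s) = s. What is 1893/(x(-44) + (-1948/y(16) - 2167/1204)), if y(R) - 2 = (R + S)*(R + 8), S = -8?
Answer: -221079684/6521567 ≈ -33.900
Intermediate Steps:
y(R) = 2 + (-8 + R)*(8 + R) (y(R) = 2 + (R - 8)*(R + 8) = 2 + (-8 + R)*(8 + R))
1893/(x(-44) + (-1948/y(16) - 2167/1204)) = 1893/(-44 + (-1948/(-62 + 16**2) - 2167/1204)) = 1893/(-44 + (-1948/(-62 + 256) - 2167*1/1204)) = 1893/(-44 + (-1948/194 - 2167/1204)) = 1893/(-44 + (-1948*1/194 - 2167/1204)) = 1893/(-44 + (-974/97 - 2167/1204)) = 1893/(-44 - 1382895/116788) = 1893/(-6521567/116788) = 1893*(-116788/6521567) = -221079684/6521567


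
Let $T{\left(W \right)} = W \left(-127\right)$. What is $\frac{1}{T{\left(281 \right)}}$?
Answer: $- \frac{1}{35687} \approx -2.8021 \cdot 10^{-5}$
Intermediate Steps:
$T{\left(W \right)} = - 127 W$
$\frac{1}{T{\left(281 \right)}} = \frac{1}{\left(-127\right) 281} = \frac{1}{-35687} = - \frac{1}{35687}$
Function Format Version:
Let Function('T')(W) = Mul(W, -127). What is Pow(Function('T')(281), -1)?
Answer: Rational(-1, 35687) ≈ -2.8021e-5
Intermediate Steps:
Function('T')(W) = Mul(-127, W)
Pow(Function('T')(281), -1) = Pow(Mul(-127, 281), -1) = Pow(-35687, -1) = Rational(-1, 35687)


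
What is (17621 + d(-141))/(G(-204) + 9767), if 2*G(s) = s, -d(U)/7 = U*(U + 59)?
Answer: -63313/9665 ≈ -6.5508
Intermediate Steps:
d(U) = -7*U*(59 + U) (d(U) = -7*U*(U + 59) = -7*U*(59 + U))
G(s) = s/2
(17621 + d(-141))/(G(-204) + 9767) = (17621 - 7*(-141)*(59 - 141))/((½)*(-204) + 9767) = (17621 - 7*(-141)*(-82))/(-102 + 9767) = (17621 - 80934)/9665 = -63313*1/9665 = -63313/9665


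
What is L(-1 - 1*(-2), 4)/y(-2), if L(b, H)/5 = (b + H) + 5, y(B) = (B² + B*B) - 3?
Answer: 10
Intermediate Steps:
y(B) = -3 + 2*B² (y(B) = (B² + B²) - 3 = 2*B² - 3 = -3 + 2*B²)
L(b, H) = 25 + 5*H + 5*b (L(b, H) = 5*((b + H) + 5) = 5*((H + b) + 5) = 5*(5 + H + b) = 25 + 5*H + 5*b)
L(-1 - 1*(-2), 4)/y(-2) = (25 + 5*4 + 5*(-1 - 1*(-2)))/(-3 + 2*(-2)²) = (25 + 20 + 5*(-1 + 2))/(-3 + 2*4) = (25 + 20 + 5*1)/(-3 + 8) = (25 + 20 + 5)/5 = (⅕)*50 = 10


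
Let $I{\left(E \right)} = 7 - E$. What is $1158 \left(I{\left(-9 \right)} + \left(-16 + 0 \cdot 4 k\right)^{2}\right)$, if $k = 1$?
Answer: $314976$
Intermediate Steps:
$1158 \left(I{\left(-9 \right)} + \left(-16 + 0 \cdot 4 k\right)^{2}\right) = 1158 \left(\left(7 - -9\right) + \left(-16 + 0 \cdot 4 \cdot 1\right)^{2}\right) = 1158 \left(\left(7 + 9\right) + \left(-16 + 0 \cdot 1\right)^{2}\right) = 1158 \left(16 + \left(-16 + 0\right)^{2}\right) = 1158 \left(16 + \left(-16\right)^{2}\right) = 1158 \left(16 + 256\right) = 1158 \cdot 272 = 314976$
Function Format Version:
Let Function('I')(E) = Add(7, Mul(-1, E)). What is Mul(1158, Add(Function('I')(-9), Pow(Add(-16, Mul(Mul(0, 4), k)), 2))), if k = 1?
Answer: 314976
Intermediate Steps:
Mul(1158, Add(Function('I')(-9), Pow(Add(-16, Mul(Mul(0, 4), k)), 2))) = Mul(1158, Add(Add(7, Mul(-1, -9)), Pow(Add(-16, Mul(Mul(0, 4), 1)), 2))) = Mul(1158, Add(Add(7, 9), Pow(Add(-16, Mul(0, 1)), 2))) = Mul(1158, Add(16, Pow(Add(-16, 0), 2))) = Mul(1158, Add(16, Pow(-16, 2))) = Mul(1158, Add(16, 256)) = Mul(1158, 272) = 314976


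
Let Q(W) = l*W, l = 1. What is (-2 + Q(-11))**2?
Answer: 169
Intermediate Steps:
Q(W) = W (Q(W) = 1*W = W)
(-2 + Q(-11))**2 = (-2 - 11)**2 = (-13)**2 = 169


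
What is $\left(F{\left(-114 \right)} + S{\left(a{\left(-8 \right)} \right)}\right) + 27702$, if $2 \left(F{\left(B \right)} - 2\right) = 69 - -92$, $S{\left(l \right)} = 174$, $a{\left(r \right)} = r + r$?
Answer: $\frac{55917}{2} \approx 27959.0$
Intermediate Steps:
$a{\left(r \right)} = 2 r$
$F{\left(B \right)} = \frac{165}{2}$ ($F{\left(B \right)} = 2 + \frac{69 - -92}{2} = 2 + \frac{69 + 92}{2} = 2 + \frac{1}{2} \cdot 161 = 2 + \frac{161}{2} = \frac{165}{2}$)
$\left(F{\left(-114 \right)} + S{\left(a{\left(-8 \right)} \right)}\right) + 27702 = \left(\frac{165}{2} + 174\right) + 27702 = \frac{513}{2} + 27702 = \frac{55917}{2}$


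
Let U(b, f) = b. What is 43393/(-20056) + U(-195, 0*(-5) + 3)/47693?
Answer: -2073453269/956530808 ≈ -2.1677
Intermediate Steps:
43393/(-20056) + U(-195, 0*(-5) + 3)/47693 = 43393/(-20056) - 195/47693 = 43393*(-1/20056) - 195*1/47693 = -43393/20056 - 195/47693 = -2073453269/956530808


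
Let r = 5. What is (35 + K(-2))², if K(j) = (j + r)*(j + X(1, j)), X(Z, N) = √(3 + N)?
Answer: 1024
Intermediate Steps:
K(j) = (5 + j)*(j + √(3 + j)) (K(j) = (j + 5)*(j + √(3 + j)) = (5 + j)*(j + √(3 + j)))
(35 + K(-2))² = (35 + ((-2)² + 5*(-2) + 5*√(3 - 2) - 2*√(3 - 2)))² = (35 + (4 - 10 + 5*√1 - 2*√1))² = (35 + (4 - 10 + 5*1 - 2*1))² = (35 + (4 - 10 + 5 - 2))² = (35 - 3)² = 32² = 1024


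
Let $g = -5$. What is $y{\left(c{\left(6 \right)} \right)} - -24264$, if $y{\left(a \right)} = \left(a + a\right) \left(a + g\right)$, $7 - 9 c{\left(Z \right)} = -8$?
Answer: $\frac{218276}{9} \approx 24253.0$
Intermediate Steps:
$c{\left(Z \right)} = \frac{5}{3}$ ($c{\left(Z \right)} = \frac{7}{9} - - \frac{8}{9} = \frac{7}{9} + \frac{8}{9} = \frac{5}{3}$)
$y{\left(a \right)} = 2 a \left(-5 + a\right)$ ($y{\left(a \right)} = \left(a + a\right) \left(a - 5\right) = 2 a \left(-5 + a\right)$)
$y{\left(c{\left(6 \right)} \right)} - -24264 = 2 \cdot \frac{5}{3} \left(-5 + \frac{5}{3}\right) - -24264 = 2 \cdot \frac{5}{3} \left(- \frac{10}{3}\right) + 24264 = - \frac{100}{9} + 24264 = \frac{218276}{9}$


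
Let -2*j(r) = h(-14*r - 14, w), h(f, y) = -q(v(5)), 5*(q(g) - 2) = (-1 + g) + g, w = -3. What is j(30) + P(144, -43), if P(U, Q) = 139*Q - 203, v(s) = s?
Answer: -61781/10 ≈ -6178.1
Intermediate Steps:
q(g) = 9/5 + 2*g/5 (q(g) = 2 + ((-1 + g) + g)/5 = 2 + (-1 + 2*g)/5 = 2 + (-⅕ + 2*g/5) = 9/5 + 2*g/5)
P(U, Q) = -203 + 139*Q
h(f, y) = -19/5 (h(f, y) = -(9/5 + (⅖)*5) = -(9/5 + 2) = -1*19/5 = -19/5)
j(r) = 19/10 (j(r) = -½*(-19/5) = 19/10)
j(30) + P(144, -43) = 19/10 + (-203 + 139*(-43)) = 19/10 + (-203 - 5977) = 19/10 - 6180 = -61781/10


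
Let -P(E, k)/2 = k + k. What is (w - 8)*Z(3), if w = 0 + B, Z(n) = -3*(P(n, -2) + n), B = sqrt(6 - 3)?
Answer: 264 - 33*sqrt(3) ≈ 206.84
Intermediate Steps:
P(E, k) = -4*k (P(E, k) = -2*(k + k) = -4*k)
B = sqrt(3) ≈ 1.7320
Z(n) = -24 - 3*n (Z(n) = -3*(-4*(-2) + n) = -3*(8 + n) = -24 - 3*n)
w = sqrt(3) (w = 0 + sqrt(3) = sqrt(3) ≈ 1.7320)
(w - 8)*Z(3) = (sqrt(3) - 8)*(-24 - 3*3) = (-8 + sqrt(3))*(-24 - 9) = (-8 + sqrt(3))*(-33) = 264 - 33*sqrt(3)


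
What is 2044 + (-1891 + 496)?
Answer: 649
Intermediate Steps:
2044 + (-1891 + 496) = 2044 - 1395 = 649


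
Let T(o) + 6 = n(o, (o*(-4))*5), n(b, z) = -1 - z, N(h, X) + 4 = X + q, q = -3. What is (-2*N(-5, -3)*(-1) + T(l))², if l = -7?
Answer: 27889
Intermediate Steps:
N(h, X) = -7 + X (N(h, X) = -4 + (X - 3) = -4 + (-3 + X) = -7 + X)
T(o) = -7 + 20*o (T(o) = -6 + (-1 - o*(-4)*5) = -6 + (-1 - (-4*o)*5) = -6 + (-1 - (-20)*o) = -6 + (-1 + 20*o) = -7 + 20*o)
(-2*N(-5, -3)*(-1) + T(l))² = (-2*(-7 - 3)*(-1) + (-7 + 20*(-7)))² = (-2*(-10)*(-1) + (-7 - 140))² = (20*(-1) - 147)² = (-20 - 147)² = (-167)² = 27889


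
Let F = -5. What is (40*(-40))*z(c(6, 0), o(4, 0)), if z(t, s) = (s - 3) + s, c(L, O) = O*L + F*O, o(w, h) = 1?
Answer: 1600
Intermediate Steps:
c(L, O) = -5*O + L*O (c(L, O) = O*L - 5*O = L*O - 5*O = -5*O + L*O)
z(t, s) = -3 + 2*s (z(t, s) = (-3 + s) + s = -3 + 2*s)
(40*(-40))*z(c(6, 0), o(4, 0)) = (40*(-40))*(-3 + 2*1) = -1600*(-3 + 2) = -1600*(-1) = 1600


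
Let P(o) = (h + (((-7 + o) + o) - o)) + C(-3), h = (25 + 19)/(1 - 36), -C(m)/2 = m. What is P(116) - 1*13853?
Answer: -480874/35 ≈ -13739.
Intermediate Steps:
C(m) = -2*m
h = -44/35 (h = 44/(-35) = 44*(-1/35) = -44/35 ≈ -1.2571)
P(o) = -79/35 + o (P(o) = (-44/35 + (((-7 + o) + o) - o)) - 2*(-3) = (-44/35 + ((-7 + 2*o) - o)) + 6 = (-44/35 + (-7 + o)) + 6 = (-289/35 + o) + 6 = -79/35 + o)
P(116) - 1*13853 = (-79/35 + 116) - 1*13853 = 3981/35 - 13853 = -480874/35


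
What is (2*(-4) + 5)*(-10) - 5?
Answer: 25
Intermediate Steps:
(2*(-4) + 5)*(-10) - 5 = (-8 + 5)*(-10) - 5 = -3*(-10) - 5 = 30 - 5 = 25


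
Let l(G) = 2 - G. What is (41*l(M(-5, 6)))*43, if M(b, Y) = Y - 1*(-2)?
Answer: -10578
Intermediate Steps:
M(b, Y) = 2 + Y (M(b, Y) = Y + 2 = 2 + Y)
(41*l(M(-5, 6)))*43 = (41*(2 - (2 + 6)))*43 = (41*(2 - 1*8))*43 = (41*(2 - 8))*43 = (41*(-6))*43 = -246*43 = -10578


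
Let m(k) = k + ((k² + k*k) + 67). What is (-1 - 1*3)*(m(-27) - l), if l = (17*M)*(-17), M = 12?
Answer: -19864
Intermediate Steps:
l = -3468 (l = (17*12)*(-17) = 204*(-17) = -3468)
m(k) = 67 + k + 2*k² (m(k) = k + ((k² + k²) + 67) = k + (2*k² + 67) = k + (67 + 2*k²) = 67 + k + 2*k²)
(-1 - 1*3)*(m(-27) - l) = (-1 - 1*3)*((67 - 27 + 2*(-27)²) - 1*(-3468)) = (-1 - 3)*((67 - 27 + 2*729) + 3468) = -4*((67 - 27 + 1458) + 3468) = -4*(1498 + 3468) = -4*4966 = -19864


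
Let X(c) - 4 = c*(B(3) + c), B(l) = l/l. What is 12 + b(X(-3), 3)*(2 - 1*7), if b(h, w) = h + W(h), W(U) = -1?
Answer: -33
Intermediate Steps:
B(l) = 1
X(c) = 4 + c*(1 + c)
b(h, w) = -1 + h (b(h, w) = h - 1 = -1 + h)
12 + b(X(-3), 3)*(2 - 1*7) = 12 + (-1 + (4 - 3 + (-3)²))*(2 - 1*7) = 12 + (-1 + (4 - 3 + 9))*(2 - 7) = 12 + (-1 + 10)*(-5) = 12 + 9*(-5) = 12 - 45 = -33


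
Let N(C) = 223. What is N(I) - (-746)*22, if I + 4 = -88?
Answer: 16635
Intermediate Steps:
I = -92 (I = -4 - 88 = -92)
N(I) - (-746)*22 = 223 - (-746)*22 = 223 - 1*(-16412) = 223 + 16412 = 16635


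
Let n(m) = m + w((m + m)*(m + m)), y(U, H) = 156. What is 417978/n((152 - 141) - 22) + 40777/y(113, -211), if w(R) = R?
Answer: 7681099/6708 ≈ 1145.1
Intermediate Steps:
n(m) = m + 4*m² (n(m) = m + (m + m)*(m + m) = m + (2*m)*(2*m) = m + 4*m²)
417978/n((152 - 141) - 22) + 40777/y(113, -211) = 417978/((((152 - 141) - 22)*(1 + 4*((152 - 141) - 22)))) + 40777/156 = 417978/(((11 - 22)*(1 + 4*(11 - 22)))) + 40777*(1/156) = 417978/((-11*(1 + 4*(-11)))) + 40777/156 = 417978/((-11*(1 - 44))) + 40777/156 = 417978/((-11*(-43))) + 40777/156 = 417978/473 + 40777/156 = 417978*(1/473) + 40777/156 = 37998/43 + 40777/156 = 7681099/6708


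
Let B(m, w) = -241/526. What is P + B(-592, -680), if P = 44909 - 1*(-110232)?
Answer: 81603925/526 ≈ 1.5514e+5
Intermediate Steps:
B(m, w) = -241/526 (B(m, w) = -241*1/526 = -241/526)
P = 155141 (P = 44909 + 110232 = 155141)
P + B(-592, -680) = 155141 - 241/526 = 81603925/526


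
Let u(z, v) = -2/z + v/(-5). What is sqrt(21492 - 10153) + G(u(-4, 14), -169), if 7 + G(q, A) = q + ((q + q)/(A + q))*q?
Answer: -160367/17130 + sqrt(11339) ≈ 97.123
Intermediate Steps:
u(z, v) = -2/z - v/5 (u(z, v) = -2/z + v*(-1/5) = -2/z - v/5)
G(q, A) = -7 + q + 2*q**2/(A + q) (G(q, A) = -7 + (q + ((q + q)/(A + q))*q) = -7 + (q + ((2*q)/(A + q))*q) = -7 + (q + (2*q/(A + q))*q) = -7 + (q + 2*q**2/(A + q)) = -7 + q + 2*q**2/(A + q))
sqrt(21492 - 10153) + G(u(-4, 14), -169) = sqrt(21492 - 10153) + (-7*(-169) - 7*(-2/(-4) - 1/5*14) + 3*(-2/(-4) - 1/5*14)**2 - 169*(-2/(-4) - 1/5*14))/(-169 + (-2/(-4) - 1/5*14)) = sqrt(11339) + (1183 - 7*(-2*(-1/4) - 14/5) + 3*(-2*(-1/4) - 14/5)**2 - 169*(-2*(-1/4) - 14/5))/(-169 + (-2*(-1/4) - 14/5)) = sqrt(11339) + (1183 - 7*(1/2 - 14/5) + 3*(1/2 - 14/5)**2 - 169*(1/2 - 14/5))/(-169 + (1/2 - 14/5)) = sqrt(11339) + (1183 - 7*(-23/10) + 3*(-23/10)**2 - 169*(-23/10))/(-169 - 23/10) = sqrt(11339) + (1183 + 161/10 + 3*(529/100) + 3887/10)/(-1713/10) = sqrt(11339) - 10*(1183 + 161/10 + 1587/100 + 3887/10)/1713 = sqrt(11339) - 10/1713*160367/100 = sqrt(11339) - 160367/17130 = -160367/17130 + sqrt(11339)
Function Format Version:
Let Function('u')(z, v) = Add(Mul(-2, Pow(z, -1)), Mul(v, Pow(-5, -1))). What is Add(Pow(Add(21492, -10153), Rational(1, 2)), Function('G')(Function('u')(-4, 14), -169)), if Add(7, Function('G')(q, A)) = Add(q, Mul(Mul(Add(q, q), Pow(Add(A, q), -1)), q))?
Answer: Add(Rational(-160367, 17130), Pow(11339, Rational(1, 2))) ≈ 97.123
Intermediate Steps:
Function('u')(z, v) = Add(Mul(-2, Pow(z, -1)), Mul(Rational(-1, 5), v)) (Function('u')(z, v) = Add(Mul(-2, Pow(z, -1)), Mul(v, Rational(-1, 5))) = Add(Mul(-2, Pow(z, -1)), Mul(Rational(-1, 5), v)))
Function('G')(q, A) = Add(-7, q, Mul(2, Pow(q, 2), Pow(Add(A, q), -1))) (Function('G')(q, A) = Add(-7, Add(q, Mul(Mul(Add(q, q), Pow(Add(A, q), -1)), q))) = Add(-7, Add(q, Mul(Mul(Mul(2, q), Pow(Add(A, q), -1)), q))) = Add(-7, Add(q, Mul(Mul(2, q, Pow(Add(A, q), -1)), q))) = Add(-7, Add(q, Mul(2, Pow(q, 2), Pow(Add(A, q), -1)))) = Add(-7, q, Mul(2, Pow(q, 2), Pow(Add(A, q), -1))))
Add(Pow(Add(21492, -10153), Rational(1, 2)), Function('G')(Function('u')(-4, 14), -169)) = Add(Pow(Add(21492, -10153), Rational(1, 2)), Mul(Pow(Add(-169, Add(Mul(-2, Pow(-4, -1)), Mul(Rational(-1, 5), 14))), -1), Add(Mul(-7, -169), Mul(-7, Add(Mul(-2, Pow(-4, -1)), Mul(Rational(-1, 5), 14))), Mul(3, Pow(Add(Mul(-2, Pow(-4, -1)), Mul(Rational(-1, 5), 14)), 2)), Mul(-169, Add(Mul(-2, Pow(-4, -1)), Mul(Rational(-1, 5), 14)))))) = Add(Pow(11339, Rational(1, 2)), Mul(Pow(Add(-169, Add(Mul(-2, Rational(-1, 4)), Rational(-14, 5))), -1), Add(1183, Mul(-7, Add(Mul(-2, Rational(-1, 4)), Rational(-14, 5))), Mul(3, Pow(Add(Mul(-2, Rational(-1, 4)), Rational(-14, 5)), 2)), Mul(-169, Add(Mul(-2, Rational(-1, 4)), Rational(-14, 5)))))) = Add(Pow(11339, Rational(1, 2)), Mul(Pow(Add(-169, Add(Rational(1, 2), Rational(-14, 5))), -1), Add(1183, Mul(-7, Add(Rational(1, 2), Rational(-14, 5))), Mul(3, Pow(Add(Rational(1, 2), Rational(-14, 5)), 2)), Mul(-169, Add(Rational(1, 2), Rational(-14, 5)))))) = Add(Pow(11339, Rational(1, 2)), Mul(Pow(Add(-169, Rational(-23, 10)), -1), Add(1183, Mul(-7, Rational(-23, 10)), Mul(3, Pow(Rational(-23, 10), 2)), Mul(-169, Rational(-23, 10))))) = Add(Pow(11339, Rational(1, 2)), Mul(Pow(Rational(-1713, 10), -1), Add(1183, Rational(161, 10), Mul(3, Rational(529, 100)), Rational(3887, 10)))) = Add(Pow(11339, Rational(1, 2)), Mul(Rational(-10, 1713), Add(1183, Rational(161, 10), Rational(1587, 100), Rational(3887, 10)))) = Add(Pow(11339, Rational(1, 2)), Mul(Rational(-10, 1713), Rational(160367, 100))) = Add(Pow(11339, Rational(1, 2)), Rational(-160367, 17130)) = Add(Rational(-160367, 17130), Pow(11339, Rational(1, 2)))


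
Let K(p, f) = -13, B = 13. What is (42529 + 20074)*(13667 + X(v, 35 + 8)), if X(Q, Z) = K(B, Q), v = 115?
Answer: 854781362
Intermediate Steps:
X(Q, Z) = -13
(42529 + 20074)*(13667 + X(v, 35 + 8)) = (42529 + 20074)*(13667 - 13) = 62603*13654 = 854781362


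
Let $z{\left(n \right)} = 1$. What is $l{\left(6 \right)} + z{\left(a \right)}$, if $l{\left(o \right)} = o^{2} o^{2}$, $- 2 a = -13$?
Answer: $1297$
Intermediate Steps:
$a = \frac{13}{2}$ ($a = \left(- \frac{1}{2}\right) \left(-13\right) = \frac{13}{2} \approx 6.5$)
$l{\left(o \right)} = o^{4}$
$l{\left(6 \right)} + z{\left(a \right)} = 6^{4} + 1 = 1296 + 1 = 1297$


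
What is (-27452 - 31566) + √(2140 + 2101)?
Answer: -59018 + √4241 ≈ -58953.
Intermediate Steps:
(-27452 - 31566) + √(2140 + 2101) = -59018 + √4241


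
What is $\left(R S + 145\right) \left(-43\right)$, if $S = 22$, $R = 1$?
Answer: $-7181$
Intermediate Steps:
$\left(R S + 145\right) \left(-43\right) = \left(1 \cdot 22 + 145\right) \left(-43\right) = \left(22 + 145\right) \left(-43\right) = 167 \left(-43\right) = -7181$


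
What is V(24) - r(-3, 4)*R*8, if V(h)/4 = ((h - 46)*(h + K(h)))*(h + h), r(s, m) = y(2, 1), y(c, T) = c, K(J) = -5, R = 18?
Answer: -80544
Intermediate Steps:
r(s, m) = 2
V(h) = 8*h*(-46 + h)*(-5 + h) (V(h) = 4*(((h - 46)*(h - 5))*(h + h)) = 4*(((-46 + h)*(-5 + h))*(2*h)) = 4*(2*h*(-46 + h)*(-5 + h)) = 8*h*(-46 + h)*(-5 + h))
V(24) - r(-3, 4)*R*8 = 8*24*(230 + 24**2 - 51*24) - 2*18*8 = 8*24*(230 + 576 - 1224) - 36*8 = 8*24*(-418) - 1*288 = -80256 - 288 = -80544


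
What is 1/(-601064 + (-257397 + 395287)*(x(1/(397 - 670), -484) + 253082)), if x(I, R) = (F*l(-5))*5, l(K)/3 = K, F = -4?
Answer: 1/34938242916 ≈ 2.8622e-11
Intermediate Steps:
l(K) = 3*K
x(I, R) = 300 (x(I, R) = -12*(-5)*5 = -4*(-15)*5 = 60*5 = 300)
1/(-601064 + (-257397 + 395287)*(x(1/(397 - 670), -484) + 253082)) = 1/(-601064 + (-257397 + 395287)*(300 + 253082)) = 1/(-601064 + 137890*253382) = 1/(-601064 + 34938843980) = 1/34938242916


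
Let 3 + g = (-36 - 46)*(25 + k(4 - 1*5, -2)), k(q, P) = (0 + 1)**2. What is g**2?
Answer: 4558225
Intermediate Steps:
k(q, P) = 1 (k(q, P) = 1**2 = 1)
g = -2135 (g = -3 + (-36 - 46)*(25 + 1) = -3 - 82*26 = -3 - 2132 = -2135)
g**2 = (-2135)**2 = 4558225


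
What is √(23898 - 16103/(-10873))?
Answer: √2825447526761/10873 ≈ 154.59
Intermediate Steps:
√(23898 - 16103/(-10873)) = √(23898 - 16103*(-1/10873)) = √(23898 + 16103/10873) = √(259859057/10873) = √2825447526761/10873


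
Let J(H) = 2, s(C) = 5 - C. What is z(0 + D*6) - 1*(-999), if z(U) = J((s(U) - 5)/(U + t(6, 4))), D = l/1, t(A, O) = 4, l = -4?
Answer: 1001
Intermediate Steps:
D = -4 (D = -4/1 = -4*1 = -4)
z(U) = 2
z(0 + D*6) - 1*(-999) = 2 - 1*(-999) = 2 + 999 = 1001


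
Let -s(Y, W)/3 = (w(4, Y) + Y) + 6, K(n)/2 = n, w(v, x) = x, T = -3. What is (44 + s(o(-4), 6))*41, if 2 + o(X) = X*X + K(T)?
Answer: -902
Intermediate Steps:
K(n) = 2*n
o(X) = -8 + X**2 (o(X) = -2 + (X*X + 2*(-3)) = -2 + (X**2 - 6) = -2 + (-6 + X**2) = -8 + X**2)
s(Y, W) = -18 - 6*Y (s(Y, W) = -3*((Y + Y) + 6) = -3*(2*Y + 6) = -3*(6 + 2*Y) = -18 - 6*Y)
(44 + s(o(-4), 6))*41 = (44 + (-18 - 6*(-8 + (-4)**2)))*41 = (44 + (-18 - 6*(-8 + 16)))*41 = (44 + (-18 - 6*8))*41 = (44 + (-18 - 48))*41 = (44 - 66)*41 = -22*41 = -902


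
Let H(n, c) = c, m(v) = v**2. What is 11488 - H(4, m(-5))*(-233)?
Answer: 17313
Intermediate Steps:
11488 - H(4, m(-5))*(-233) = 11488 - (-5)**2*(-233) = 11488 - 25*(-233) = 11488 - 1*(-5825) = 11488 + 5825 = 17313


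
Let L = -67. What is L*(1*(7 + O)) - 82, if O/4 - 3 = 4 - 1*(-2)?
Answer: -2963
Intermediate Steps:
O = 36 (O = 12 + 4*(4 - 1*(-2)) = 12 + 4*(4 + 2) = 12 + 4*6 = 12 + 24 = 36)
L*(1*(7 + O)) - 82 = -67*(7 + 36) - 82 = -67*43 - 82 = -2881 - 82 = -2963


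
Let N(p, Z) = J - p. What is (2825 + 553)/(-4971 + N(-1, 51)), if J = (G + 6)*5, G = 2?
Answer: -1689/2465 ≈ -0.68519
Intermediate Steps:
J = 40 (J = (2 + 6)*5 = 8*5 = 40)
N(p, Z) = 40 - p
(2825 + 553)/(-4971 + N(-1, 51)) = (2825 + 553)/(-4971 + (40 - 1*(-1))) = 3378/(-4971 + (40 + 1)) = 3378/(-4971 + 41) = 3378/(-4930) = 3378*(-1/4930) = -1689/2465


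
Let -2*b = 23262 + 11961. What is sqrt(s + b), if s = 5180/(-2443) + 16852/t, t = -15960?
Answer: I*sqrt(8539084653228255)/696255 ≈ 132.72*I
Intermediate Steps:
b = -35223/2 (b = -(23262 + 11961)/2 = -1/2*35223 = -35223/2 ≈ -17612.)
s = -4422937/1392510 (s = 5180/(-2443) + 16852/(-15960) = 5180*(-1/2443) + 16852*(-1/15960) = -740/349 - 4213/3990 = -4422937/1392510 ≈ -3.1762)
sqrt(s + b) = sqrt(-4422937/1392510 - 35223/2) = sqrt(-12264306401/696255) = I*sqrt(8539084653228255)/696255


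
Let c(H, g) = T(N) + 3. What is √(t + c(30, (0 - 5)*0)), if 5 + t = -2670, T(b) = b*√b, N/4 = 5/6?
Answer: √(-24048 + 10*√30)/3 ≈ 51.633*I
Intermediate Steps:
N = 10/3 (N = 4*(5/6) = 4*(5*(⅙)) = 4*(⅚) = 10/3 ≈ 3.3333)
T(b) = b^(3/2)
t = -2675 (t = -5 - 2670 = -2675)
c(H, g) = 3 + 10*√30/9 (c(H, g) = (10/3)^(3/2) + 3 = 10*√30/9 + 3 = 3 + 10*√30/9)
√(t + c(30, (0 - 5)*0)) = √(-2675 + (3 + 10*√30/9)) = √(-2672 + 10*√30/9)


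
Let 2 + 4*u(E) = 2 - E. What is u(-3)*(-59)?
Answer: -177/4 ≈ -44.250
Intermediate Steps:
u(E) = -E/4 (u(E) = -½ + (2 - E)/4 = -½ + (½ - E/4) = -E/4)
u(-3)*(-59) = -¼*(-3)*(-59) = (¾)*(-59) = -177/4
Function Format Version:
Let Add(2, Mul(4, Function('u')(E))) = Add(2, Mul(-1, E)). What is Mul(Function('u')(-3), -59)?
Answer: Rational(-177, 4) ≈ -44.250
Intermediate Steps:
Function('u')(E) = Mul(Rational(-1, 4), E) (Function('u')(E) = Add(Rational(-1, 2), Mul(Rational(1, 4), Add(2, Mul(-1, E)))) = Add(Rational(-1, 2), Add(Rational(1, 2), Mul(Rational(-1, 4), E))) = Mul(Rational(-1, 4), E))
Mul(Function('u')(-3), -59) = Mul(Mul(Rational(-1, 4), -3), -59) = Mul(Rational(3, 4), -59) = Rational(-177, 4)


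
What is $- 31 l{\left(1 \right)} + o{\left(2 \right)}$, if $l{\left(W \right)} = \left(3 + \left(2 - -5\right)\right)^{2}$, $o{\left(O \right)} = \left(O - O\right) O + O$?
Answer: $-3098$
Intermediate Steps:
$o{\left(O \right)} = O$ ($o{\left(O \right)} = 0 O + O = 0 + O = O$)
$l{\left(W \right)} = 100$ ($l{\left(W \right)} = \left(3 + \left(2 + 5\right)\right)^{2} = \left(3 + 7\right)^{2} = 10^{2} = 100$)
$- 31 l{\left(1 \right)} + o{\left(2 \right)} = \left(-31\right) 100 + 2 = -3100 + 2 = -3098$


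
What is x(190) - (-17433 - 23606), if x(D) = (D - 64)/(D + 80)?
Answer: 615592/15 ≈ 41039.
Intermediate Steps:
x(D) = (-64 + D)/(80 + D)
x(190) - (-17433 - 23606) = (-64 + 190)/(80 + 190) - (-17433 - 23606) = 126/270 - 1*(-41039) = (1/270)*126 + 41039 = 7/15 + 41039 = 615592/15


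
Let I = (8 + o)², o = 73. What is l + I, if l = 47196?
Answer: 53757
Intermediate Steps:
I = 6561 (I = (8 + 73)² = 81² = 6561)
l + I = 47196 + 6561 = 53757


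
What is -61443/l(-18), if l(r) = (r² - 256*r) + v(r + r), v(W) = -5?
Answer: -61443/4927 ≈ -12.471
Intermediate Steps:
l(r) = -5 + r² - 256*r (l(r) = (r² - 256*r) - 5 = -5 + r² - 256*r)
-61443/l(-18) = -61443/(-5 + (-18)² - 256*(-18)) = -61443/(-5 + 324 + 4608) = -61443/4927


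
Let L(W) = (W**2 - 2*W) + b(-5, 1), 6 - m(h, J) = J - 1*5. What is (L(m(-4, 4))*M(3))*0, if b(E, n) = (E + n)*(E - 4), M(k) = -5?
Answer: 0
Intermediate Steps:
m(h, J) = 11 - J (m(h, J) = 6 - (J - 1*5) = 6 - (J - 5) = 6 - (-5 + J) = 6 + (5 - J) = 11 - J)
b(E, n) = (-4 + E)*(E + n) (b(E, n) = (E + n)*(-4 + E) = (-4 + E)*(E + n))
L(W) = 36 + W**2 - 2*W (L(W) = (W**2 - 2*W) + ((-5)**2 - 4*(-5) - 4*1 - 5*1) = (W**2 - 2*W) + (25 + 20 - 4 - 5) = (W**2 - 2*W) + 36 = 36 + W**2 - 2*W)
(L(m(-4, 4))*M(3))*0 = ((36 + (11 - 1*4)**2 - 2*(11 - 1*4))*(-5))*0 = ((36 + (11 - 4)**2 - 2*(11 - 4))*(-5))*0 = ((36 + 7**2 - 2*7)*(-5))*0 = ((36 + 49 - 14)*(-5))*0 = (71*(-5))*0 = -355*0 = 0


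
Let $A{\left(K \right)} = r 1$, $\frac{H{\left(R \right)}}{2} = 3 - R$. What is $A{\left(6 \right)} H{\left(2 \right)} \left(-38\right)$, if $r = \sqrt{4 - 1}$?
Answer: $- 76 \sqrt{3} \approx -131.64$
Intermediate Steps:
$r = \sqrt{3} \approx 1.732$
$H{\left(R \right)} = 6 - 2 R$ ($H{\left(R \right)} = 2 \left(3 - R\right) = 6 - 2 R$)
$A{\left(K \right)} = \sqrt{3}$ ($A{\left(K \right)} = \sqrt{3} \cdot 1 = \sqrt{3}$)
$A{\left(6 \right)} H{\left(2 \right)} \left(-38\right) = \sqrt{3} \left(6 - 4\right) \left(-38\right) = \sqrt{3} \cdot 2 \left(-38\right) = 2 \sqrt{3} \left(-38\right) = - 76 \sqrt{3}$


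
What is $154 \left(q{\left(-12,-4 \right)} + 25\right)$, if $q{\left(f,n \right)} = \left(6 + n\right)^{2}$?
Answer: $4466$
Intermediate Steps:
$154 \left(q{\left(-12,-4 \right)} + 25\right) = 154 \left(\left(6 - 4\right)^{2} + 25\right) = 154 \left(2^{2} + 25\right) = 154 \left(4 + 25\right) = 154 \cdot 29 = 4466$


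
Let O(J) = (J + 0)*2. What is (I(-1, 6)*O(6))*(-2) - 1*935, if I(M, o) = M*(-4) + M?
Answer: -1007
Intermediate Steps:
O(J) = 2*J (O(J) = J*2 = 2*J)
I(M, o) = -3*M (I(M, o) = -4*M + M = -3*M)
(I(-1, 6)*O(6))*(-2) - 1*935 = ((-3*(-1))*(2*6))*(-2) - 1*935 = (3*12)*(-2) - 935 = 36*(-2) - 935 = -72 - 935 = -1007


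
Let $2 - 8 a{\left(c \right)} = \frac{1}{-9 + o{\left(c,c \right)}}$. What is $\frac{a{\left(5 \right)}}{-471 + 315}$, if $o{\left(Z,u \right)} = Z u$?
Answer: $- \frac{31}{19968} \approx -0.0015525$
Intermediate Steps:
$a{\left(c \right)} = \frac{1}{4} - \frac{1}{8 \left(-9 + c^{2}\right)}$ ($a{\left(c \right)} = \frac{1}{4} - \frac{1}{8 \left(-9 + c c\right)} = \frac{1}{4} - \frac{1}{8 \left(-9 + c^{2}\right)}$)
$\frac{a{\left(5 \right)}}{-471 + 315} = \frac{\frac{1}{8} \frac{1}{-9 + 5^{2}} \left(-19 + 2 \cdot 5^{2}\right)}{-471 + 315} = \frac{\frac{1}{8} \frac{1}{-9 + 25} \left(-19 + 2 \cdot 25\right)}{-156} = - \frac{\frac{1}{8} \cdot \frac{1}{16} \left(-19 + 50\right)}{156} = - \frac{\frac{1}{8} \cdot \frac{1}{16} \cdot 31}{156} = \left(- \frac{1}{156}\right) \frac{31}{128} = - \frac{31}{19968}$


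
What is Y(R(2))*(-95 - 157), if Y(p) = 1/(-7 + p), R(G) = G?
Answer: 252/5 ≈ 50.400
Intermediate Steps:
Y(R(2))*(-95 - 157) = (-95 - 157)/(-7 + 2) = -252/(-5) = -1/5*(-252) = 252/5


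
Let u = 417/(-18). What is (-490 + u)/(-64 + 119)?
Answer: -3079/330 ≈ -9.3303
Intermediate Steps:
u = -139/6 (u = 417*(-1/18) = -139/6 ≈ -23.167)
(-490 + u)/(-64 + 119) = (-490 - 139/6)/(-64 + 119) = -3079/6/55 = -3079/6*1/55 = -3079/330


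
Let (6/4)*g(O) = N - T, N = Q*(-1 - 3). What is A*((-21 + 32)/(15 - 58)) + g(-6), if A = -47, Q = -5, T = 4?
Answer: 2927/129 ≈ 22.690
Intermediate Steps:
N = 20 (N = -5*(-1 - 3) = -5*(-4) = 20)
g(O) = 32/3 (g(O) = 2*(20 - 1*4)/3 = 2*(20 - 4)/3 = (2/3)*16 = 32/3)
A*((-21 + 32)/(15 - 58)) + g(-6) = -47*(-21 + 32)/(15 - 58) + 32/3 = -517/(-43) + 32/3 = -517*(-1)/43 + 32/3 = -47*(-11/43) + 32/3 = 517/43 + 32/3 = 2927/129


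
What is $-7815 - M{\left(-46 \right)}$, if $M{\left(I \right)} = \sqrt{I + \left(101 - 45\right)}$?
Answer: $-7815 - \sqrt{10} \approx -7818.2$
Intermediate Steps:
$M{\left(I \right)} = \sqrt{56 + I}$ ($M{\left(I \right)} = \sqrt{I + 56} = \sqrt{56 + I}$)
$-7815 - M{\left(-46 \right)} = -7815 - \sqrt{56 - 46} = -7815 - \sqrt{10}$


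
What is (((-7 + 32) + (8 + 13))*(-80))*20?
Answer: -73600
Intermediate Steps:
(((-7 + 32) + (8 + 13))*(-80))*20 = ((25 + 21)*(-80))*20 = (46*(-80))*20 = -3680*20 = -73600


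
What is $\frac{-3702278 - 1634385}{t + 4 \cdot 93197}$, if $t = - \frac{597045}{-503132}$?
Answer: $- \frac{2685045928516}{187562169061} \approx -14.315$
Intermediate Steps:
$t = \frac{597045}{503132}$ ($t = \left(-597045\right) \left(- \frac{1}{503132}\right) = \frac{597045}{503132} \approx 1.1867$)
$\frac{-3702278 - 1634385}{t + 4 \cdot 93197} = \frac{-3702278 - 1634385}{\frac{597045}{503132} + 4 \cdot 93197} = - \frac{5336663}{\frac{597045}{503132} + 372788} = - \frac{5336663}{\frac{187562169061}{503132}} = \left(-5336663\right) \frac{503132}{187562169061} = - \frac{2685045928516}{187562169061}$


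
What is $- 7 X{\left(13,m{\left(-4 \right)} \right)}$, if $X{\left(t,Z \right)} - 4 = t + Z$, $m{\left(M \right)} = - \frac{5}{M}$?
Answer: $- \frac{511}{4} \approx -127.75$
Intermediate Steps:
$X{\left(t,Z \right)} = 4 + Z + t$ ($X{\left(t,Z \right)} = 4 + \left(t + Z\right) = 4 + \left(Z + t\right) = 4 + Z + t$)
$- 7 X{\left(13,m{\left(-4 \right)} \right)} = - 7 \left(4 - \frac{5}{-4} + 13\right) = - 7 \left(4 - - \frac{5}{4} + 13\right) = - 7 \left(4 + \frac{5}{4} + 13\right) = \left(-7\right) \frac{73}{4} = - \frac{511}{4}$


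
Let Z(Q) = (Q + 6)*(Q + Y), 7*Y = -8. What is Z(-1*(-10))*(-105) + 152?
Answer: -14728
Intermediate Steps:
Y = -8/7 (Y = (⅐)*(-8) = -8/7 ≈ -1.1429)
Z(Q) = (6 + Q)*(-8/7 + Q) (Z(Q) = (Q + 6)*(Q - 8/7) = (6 + Q)*(-8/7 + Q))
Z(-1*(-10))*(-105) + 152 = (-48/7 + (-1*(-10))² + 34*(-1*(-10))/7)*(-105) + 152 = (-48/7 + 10² + (34/7)*10)*(-105) + 152 = (-48/7 + 100 + 340/7)*(-105) + 152 = (992/7)*(-105) + 152 = -14880 + 152 = -14728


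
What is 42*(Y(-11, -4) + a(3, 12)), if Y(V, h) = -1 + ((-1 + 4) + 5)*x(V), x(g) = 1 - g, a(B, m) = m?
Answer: 4494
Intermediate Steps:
Y(V, h) = 7 - 8*V (Y(V, h) = -1 + ((-1 + 4) + 5)*(1 - V) = -1 + (3 + 5)*(1 - V) = -1 + 8*(1 - V) = -1 + (8 - 8*V) = 7 - 8*V)
42*(Y(-11, -4) + a(3, 12)) = 42*((7 - 8*(-11)) + 12) = 42*((7 + 88) + 12) = 42*(95 + 12) = 42*107 = 4494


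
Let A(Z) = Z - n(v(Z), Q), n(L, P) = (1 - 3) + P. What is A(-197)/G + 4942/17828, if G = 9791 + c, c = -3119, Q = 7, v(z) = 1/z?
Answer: 3671471/14868552 ≈ 0.24693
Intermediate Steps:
v(z) = 1/z
n(L, P) = -2 + P
G = 6672 (G = 9791 - 3119 = 6672)
A(Z) = -5 + Z (A(Z) = Z - (-2 + 7) = Z - 1*5 = Z - 5 = -5 + Z)
A(-197)/G + 4942/17828 = (-5 - 197)/6672 + 4942/17828 = -202*1/6672 + 4942*(1/17828) = -101/3336 + 2471/8914 = 3671471/14868552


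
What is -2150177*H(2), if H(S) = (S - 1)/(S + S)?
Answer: -2150177/4 ≈ -5.3754e+5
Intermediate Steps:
H(S) = (-1 + S)/(2*S) (H(S) = (-1 + S)/((2*S)) = (-1 + S)*(1/(2*S)) = (-1 + S)/(2*S))
-2150177*H(2) = -2150177*(-1 + 2)/(2*2) = -2150177/(2*2) = -2150177*¼ = -2150177/4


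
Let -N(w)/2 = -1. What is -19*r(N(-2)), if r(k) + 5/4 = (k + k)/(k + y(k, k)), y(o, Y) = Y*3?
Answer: 57/4 ≈ 14.250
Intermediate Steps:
y(o, Y) = 3*Y
N(w) = 2 (N(w) = -2*(-1) = 2)
r(k) = -¾ (r(k) = -5/4 + (k + k)/(k + 3*k) = -5/4 + (2*k)/((4*k)) = -5/4 + (2*k)*(1/(4*k)) = -5/4 + ½ = -¾)
-19*r(N(-2)) = -19*(-¾) = 57/4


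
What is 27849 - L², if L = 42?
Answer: 26085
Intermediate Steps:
27849 - L² = 27849 - 1*42² = 27849 - 1*1764 = 27849 - 1764 = 26085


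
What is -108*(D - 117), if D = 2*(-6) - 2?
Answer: 14148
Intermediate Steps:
D = -14 (D = -12 - 2 = -14)
-108*(D - 117) = -108*(-14 - 117) = -108*(-131) = 14148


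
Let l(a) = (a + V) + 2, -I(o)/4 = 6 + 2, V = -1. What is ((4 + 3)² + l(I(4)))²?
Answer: 324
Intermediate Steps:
I(o) = -32 (I(o) = -4*(6 + 2) = -4*8 = -32)
l(a) = 1 + a (l(a) = (a - 1) + 2 = (-1 + a) + 2 = 1 + a)
((4 + 3)² + l(I(4)))² = ((4 + 3)² + (1 - 32))² = (7² - 31)² = (49 - 31)² = 18² = 324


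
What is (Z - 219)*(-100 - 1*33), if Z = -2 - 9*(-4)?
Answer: 24605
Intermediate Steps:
Z = 34 (Z = -2 + 36 = 34)
(Z - 219)*(-100 - 1*33) = (34 - 219)*(-100 - 1*33) = -185*(-100 - 33) = -185*(-133) = 24605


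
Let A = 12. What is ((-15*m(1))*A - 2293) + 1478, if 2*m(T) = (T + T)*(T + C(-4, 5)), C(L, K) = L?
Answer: -275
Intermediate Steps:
m(T) = T*(-4 + T) (m(T) = ((T + T)*(T - 4))/2 = ((2*T)*(-4 + T))/2 = (2*T*(-4 + T))/2 = T*(-4 + T))
((-15*m(1))*A - 2293) + 1478 = (-15*(-4 + 1)*12 - 2293) + 1478 = (-15*(-3)*12 - 2293) + 1478 = (45*12 - 2293) + 1478 = (540 - 2293) + 1478 = -1753 + 1478 = -275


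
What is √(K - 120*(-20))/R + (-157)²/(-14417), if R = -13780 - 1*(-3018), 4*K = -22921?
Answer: -24649/14417 - I*√13321/21524 ≈ -1.7097 - 0.0053622*I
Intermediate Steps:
K = -22921/4 (K = (¼)*(-22921) = -22921/4 ≈ -5730.3)
R = -10762 (R = -13780 + 3018 = -10762)
√(K - 120*(-20))/R + (-157)²/(-14417) = √(-22921/4 - 120*(-20))/(-10762) + (-157)²/(-14417) = √(-22921/4 + 2400)*(-1/10762) + 24649*(-1/14417) = √(-13321/4)*(-1/10762) - 24649/14417 = (I*√13321/2)*(-1/10762) - 24649/14417 = -I*√13321/21524 - 24649/14417 = -24649/14417 - I*√13321/21524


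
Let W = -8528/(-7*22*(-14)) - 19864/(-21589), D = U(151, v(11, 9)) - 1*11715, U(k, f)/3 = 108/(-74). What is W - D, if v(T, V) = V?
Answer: 5044464766683/430549427 ≈ 11716.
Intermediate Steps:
U(k, f) = -162/37 (U(k, f) = 3*(108/(-74)) = 3*(108*(-1/74)) = 3*(-54/37) = -162/37)
D = -433617/37 (D = -162/37 - 1*11715 = -162/37 - 11715 = -433617/37 ≈ -11719.)
W = -35321052/11636471 (W = -8528/((-154*(-14))) - 19864*(-1/21589) = -8528/2156 + 19864/21589 = -8528*1/2156 + 19864/21589 = -2132/539 + 19864/21589 = -35321052/11636471 ≈ -3.0354)
W - D = -35321052/11636471 - 1*(-433617/37) = -35321052/11636471 + 433617/37 = 5044464766683/430549427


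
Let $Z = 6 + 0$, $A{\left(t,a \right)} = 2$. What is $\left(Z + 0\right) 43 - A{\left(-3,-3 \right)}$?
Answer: $256$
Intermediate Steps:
$Z = 6$
$\left(Z + 0\right) 43 - A{\left(-3,-3 \right)} = \left(6 + 0\right) 43 - 2 = 6 \cdot 43 - 2 = 258 - 2 = 256$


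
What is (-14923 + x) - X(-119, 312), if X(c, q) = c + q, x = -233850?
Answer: -248966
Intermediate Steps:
(-14923 + x) - X(-119, 312) = (-14923 - 233850) - (-119 + 312) = -248773 - 1*193 = -248773 - 193 = -248966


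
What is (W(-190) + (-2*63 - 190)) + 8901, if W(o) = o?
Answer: 8395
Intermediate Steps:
(W(-190) + (-2*63 - 190)) + 8901 = (-190 + (-2*63 - 190)) + 8901 = (-190 + (-126 - 190)) + 8901 = (-190 - 316) + 8901 = -506 + 8901 = 8395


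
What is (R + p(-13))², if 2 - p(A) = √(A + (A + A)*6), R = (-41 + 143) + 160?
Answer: 69527 - 6864*I ≈ 69527.0 - 6864.0*I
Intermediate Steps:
R = 262 (R = 102 + 160 = 262)
p(A) = 2 - √13*√A (p(A) = 2 - √(A + (A + A)*6) = 2 - √(A + (2*A)*6) = 2 - √(A + 12*A) = 2 - √(13*A) = 2 - √13*√A)
(R + p(-13))² = (262 + (2 - √13*√(-13)))² = (262 + (2 - √13*I*√13))² = (262 + (2 - 13*I))² = (264 - 13*I)²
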